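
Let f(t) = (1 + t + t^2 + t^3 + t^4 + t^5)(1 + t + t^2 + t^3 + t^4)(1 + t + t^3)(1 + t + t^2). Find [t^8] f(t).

(1 + t + t^2 + t^3 + t^4 + t^5) has coefficients 1,1,1,1,1,1 for degrees 0…5.
(1 + t + t^2 + t^3 + t^4) has coefficients 1,1,1,1,1,0,0,0,0 for degrees 0…8.
Multiplying by (1 + t + t^3) gives running coefficients 1,2,2,3,3,2,1,1,0 for degrees 0…8.
Finally multiplying by (1 + t + t^2), the product of all factors after the first has coefficients 1,3,5,7,8,8,6,4,2 for degrees 0…8.
[t^8] = 1·2 + 1·4 + 1·6 + 1·8 + 1·8 + 1·7 = 35.

35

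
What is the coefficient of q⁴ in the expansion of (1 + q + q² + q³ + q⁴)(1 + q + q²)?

3

(1 + q + q² + q³ + q⁴) has coefficients 1,1,1,1,1 for degrees 0…4.
(1 + q + q²) has coefficients 1,1,1,0,0 for degrees 0…4.
[q⁴] = 1·0 + 1·0 + 1·1 + 1·1 + 1·1 = 3.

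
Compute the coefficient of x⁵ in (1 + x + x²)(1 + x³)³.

3

(1 + x + x²) has coefficients 1,1,1 for degrees 0…2.
(1 + x³)³ has coefficients 1,0,0,3,0,0 for degrees 0…5.
[x⁵] = 1·0 + 1·0 + 1·3 = 3.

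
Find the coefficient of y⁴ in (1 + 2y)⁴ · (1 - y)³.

-16

(1 + 2y)⁴ has coefficients 1,8,24,32,16 for degrees 0…4.
(1 - y)³ has coefficients 1,-3,3,-1,0 for degrees 0…4.
[y⁴] = 1·0 + 8·(-1) + 24·3 + 32·(-3) + 16·1 = -16.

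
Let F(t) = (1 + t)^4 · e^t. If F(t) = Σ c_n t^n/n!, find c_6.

1045

The EGF product rule gives c_6 = Σ_{k_1+k_2=6} C(6; k_1,k_2) · ∏ g_i(k_i), where (1+t)^4 gives the falling factorial (4)_k; e^t gives (1)^k.
g_1(k) for k = 0…6: 1, 4, 12, 24, 24, 0, 0.
g_2(k) for k = 0…6: 1, 1, 1, 1, 1, 1, 1.
c_6 = Σ_k C(6,k)·g_1(k)·g_2(6−k) = 1·1·1 + 6·4·1 + 15·12·1 + 20·24·1 + 15·24·1 = 1 + 24 + 180 + 480 + 360 = 1045.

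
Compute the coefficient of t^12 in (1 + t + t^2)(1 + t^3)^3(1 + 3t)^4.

(1 + t + t^2) has coefficients 1,1,1 for degrees 0…2.
(1 + t^3)^3 has coefficients 1,0,0,3,0,0,3,0,0,1,0,0,0 for degrees 0…12.
Finally multiplying by (1 + 3t)^4, the product of all factors after the first has coefficients 1,12,54,111,117,162,327,279,162,325,255,54,108 for degrees 0…12.
[t^12] = 1·108 + 1·54 + 1·255 = 417.

417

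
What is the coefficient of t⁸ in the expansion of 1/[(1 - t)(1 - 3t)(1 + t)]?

Partial fractions give a closed form: a_n = (-1/4)·1^n + (9/8)·3^n + (1/8)·(-1)^n.
At n = 8: a_8 = 7381.

7381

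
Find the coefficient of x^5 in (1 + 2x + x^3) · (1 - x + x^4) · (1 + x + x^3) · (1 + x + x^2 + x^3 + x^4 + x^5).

4

(1 + 2x + x^3) has coefficients 1,2,0,1 for degrees 0…3.
(1 - x + x^4) has coefficients 1,-1,0,0,1,0 for degrees 0…5.
Multiplying by (1 + x + x^3) gives running coefficients 1,0,-1,1,0,1 for degrees 0…5.
Finally multiplying by (1 + x + x^2 + x^3 + x^4 + x^5), the product of all factors after the first has coefficients 1,1,0,1,1,2 for degrees 0…5.
[x^5] = 1·2 + 2·1 + 1·0 = 4.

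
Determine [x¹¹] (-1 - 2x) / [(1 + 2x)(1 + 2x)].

The denominator gives the recurrence a_n = −4a_(n−1) − 4a_(n−2) for n ≥ 3; the numerator fixes a_0 = -1, a_1 = 2, a_2 = -4.
Iterating: -1, 2, -4, 8, -16, 32, -64, 128, -256, 512, -1024, 2048, so a_11 = 2048.

2048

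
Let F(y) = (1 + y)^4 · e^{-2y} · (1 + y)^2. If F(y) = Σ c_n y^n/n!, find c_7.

-800

The EGF product rule gives c_7 = Σ_{k_1+k_2+k_3=7} C(7; k_1,k_2,k_3) · ∏ g_i(k_i), where (1+y)^4 gives the falling factorial (4)_k; e^{-2y} gives (-2)^k; (1+y)^2 gives the falling factorial (2)_k.
g_1(k) for k = 0…7: 1, 4, 12, 24, 24, 0, 0, 0.
g_2(k) for k = 0…7: 1, -2, 4, -8, 16, -32, 64, -128.
g_3(k) for k = 0…7: 1, 2, 2, 0, 0, 0, 0, 0.
First combine the last two factors: h(k) = Σ_j C(k,j)·g_2(j)·g_3(k−j) for k = 0…7: 1, 0, -2, 4, 0, -32, 160, -576.
c_7 = Σ_k C(7,k)·g_1(k)·h(7−k) = 1·1·(-576) + 7·4·160 + 21·12·(-32) + 35·24·4 = −576 + 4480 − 8064 + 3360 = -800.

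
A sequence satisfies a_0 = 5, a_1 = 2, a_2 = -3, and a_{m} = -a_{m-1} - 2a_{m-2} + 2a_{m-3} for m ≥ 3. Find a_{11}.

-797

The ordinary generating function has denominator 1 + t + 2t^2 - 2t^3.
Iterating the recurrence: a_0,…,a_{11} = 5, 2, -3, 9, 1, -25, 41, 11, -143, 203, 105, -797.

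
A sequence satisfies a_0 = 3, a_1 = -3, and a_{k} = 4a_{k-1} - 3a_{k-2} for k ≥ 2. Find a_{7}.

The ordinary generating function has denominator 1 - 4y + 3y^2.
Iterating the recurrence: a_0,…,a_{7} = 3, -3, -21, -75, -237, -723, -2181, -6555.

-6555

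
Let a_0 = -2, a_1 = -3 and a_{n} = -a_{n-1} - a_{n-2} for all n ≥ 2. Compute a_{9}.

The ordinary generating function has denominator 1 + x + x^2.
Iterating the recurrence: a_0,…,a_{9} = -2, -3, 5, -2, -3, 5, -2, -3, 5, -2.

-2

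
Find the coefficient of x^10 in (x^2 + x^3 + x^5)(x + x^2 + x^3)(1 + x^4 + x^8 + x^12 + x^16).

(x^2 + x^3 + x^5) has coefficients 0,0,1,1,0,1 for degrees 0…5.
(x + x^2 + x^3) has coefficients 0,1,1,1,0,0,0,0,0,0,0 for degrees 0…10.
Finally multiplying by (1 + x^4 + x^8 + x^12 + x^16), the product of all factors after the first has coefficients 0,1,1,1,0,1,1,1,0,1,1 for degrees 0…10.
[x^10] = 1·0 + 1·1 + 1·1 = 2.

2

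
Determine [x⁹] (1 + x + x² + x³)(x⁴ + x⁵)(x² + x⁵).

(1 + x + x² + x³) has coefficients 1,1,1,1 for degrees 0…3.
(x⁴ + x⁵) has coefficients 0,0,0,0,1,1,0,0,0,0 for degrees 0…9.
Finally multiplying by (x² + x⁵), the product of all factors after the first has coefficients 0,0,0,0,0,0,1,1,0,1 for degrees 0…9.
[x⁹] = 1·1 + 1·0 + 1·1 + 1·1 = 3.

3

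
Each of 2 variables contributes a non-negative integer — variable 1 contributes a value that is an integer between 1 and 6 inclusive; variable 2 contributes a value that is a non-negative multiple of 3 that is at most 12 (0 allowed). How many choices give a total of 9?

2

The generating function for the choices is (q + q^2 + q^3 + q^4 + q^5 + q^6)·(1 + q^3 + q^6 + q^9 + q^12); the count is [q^9].
(q + q^2 + q^3 + q^4 + q^5 + q^6) has coefficients 0,1,1,1,1,1,1 for degrees 0…6.
(1 + q^3 + q^6 + q^9 + q^12) has coefficients 1,0,0,1,0,0,1,0,0,1 for degrees 0…9.
[q^9] = 1·0 + 1·0 + 1·1 + 1·0 + 1·0 + 1·1 = 2.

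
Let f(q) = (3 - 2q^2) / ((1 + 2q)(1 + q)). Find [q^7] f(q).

-639

The denominator gives the recurrence a_n = −3a_(n−1) − 2a_(n−2) for n ≥ 3; the numerator fixes a_0 = 3, a_1 = -9, a_2 = 19.
Iterating: 3, -9, 19, -39, 79, -159, 319, -639, so a_7 = -639.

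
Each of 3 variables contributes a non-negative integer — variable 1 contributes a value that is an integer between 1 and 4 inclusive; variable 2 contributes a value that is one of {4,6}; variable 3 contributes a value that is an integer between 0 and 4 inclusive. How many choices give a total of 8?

The generating function for the choices is (t + t^2 + t^3 + t^4)·(t^4 + t^6)·(1 + t + t^2 + t^3 + t^4); the count is [t^8].
(t + t^2 + t^3 + t^4) has coefficients 0,1,1,1,1 for degrees 0…4.
(t^4 + t^6) has coefficients 0,0,0,0,1,0,1,0,0 for degrees 0…8.
Finally multiplying by (1 + t + t^2 + t^3 + t^4), the product of all factors after the first has coefficients 0,0,0,0,1,1,2,2,2 for degrees 0…8.
[t^8] = 1·2 + 1·2 + 1·1 + 1·1 = 6.

6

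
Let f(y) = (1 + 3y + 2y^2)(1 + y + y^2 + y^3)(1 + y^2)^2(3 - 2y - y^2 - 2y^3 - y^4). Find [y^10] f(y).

(1 + 3y + 2y^2) has coefficients 1,3,2 for degrees 0…2.
(1 + y + y^2 + y^3) has coefficients 1,1,1,1,0,0,0,0,0,0,0 for degrees 0…10.
Multiplying by (1 + y^2)^2 gives running coefficients 1,1,3,3,3,3,1,1,0,0,0 for degrees 0…10.
Finally multiplying by (3 - 2y - y^2 - 2y^3 - y^4), the product of all factors after the first has coefficients 3,1,6,0,-3,-7,-15,-11,-12,-6,-3 for degrees 0…10.
[y^10] = 1·(-3) + 3·(-6) + 2·(-12) = -45.

-45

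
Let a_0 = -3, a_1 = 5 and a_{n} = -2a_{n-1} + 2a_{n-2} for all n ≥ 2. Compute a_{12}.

-359232

The ordinary generating function has denominator 1 + 2y - 2y^2.
Iterating the recurrence: a_0,…,a_{12} = -3, 5, -16, 42, -116, 316, -864, 2360, -6448, 17616, -48128, 131488, -359232.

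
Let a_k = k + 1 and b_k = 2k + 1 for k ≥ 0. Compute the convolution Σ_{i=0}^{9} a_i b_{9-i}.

This is [x^9] in the product of the two ordinary generating functions.
Σ = 1·19 + 2·17 + 3·15 + 4·13 + 5·11 + 6·9 + 7·7 + 8·5 + 9·3 + 10·1 = 385.

385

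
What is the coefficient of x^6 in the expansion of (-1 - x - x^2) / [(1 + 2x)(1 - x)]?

The denominator gives the recurrence a_n = −a_(n−1) + 2a_(n−2) for n ≥ 3; the numerator fixes a_0 = -1, a_1 = 0, a_2 = -3.
Iterating: -1, 0, -3, 3, -9, 15, -33, so a_6 = -33.

-33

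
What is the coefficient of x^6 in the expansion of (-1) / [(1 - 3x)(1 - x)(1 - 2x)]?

-3025

Partial fractions give a closed form: a_n = (-9/2)·3^n + (-1/2)·1^n + (4)·2^n.
At n = 6: a_6 = -3025.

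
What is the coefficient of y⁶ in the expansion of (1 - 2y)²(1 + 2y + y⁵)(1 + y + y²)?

(1 - 2y)² has coefficients 1,-4,4 for degrees 0…2.
(1 + 2y + y⁵) has coefficients 1,2,0,0,0,1,0 for degrees 0…6.
Finally multiplying by (1 + y + y²), the product of all factors after the first has coefficients 1,3,3,2,0,1,1 for degrees 0…6.
[y⁶] = 1·1 − 4·1 + 4·0 = -3.

-3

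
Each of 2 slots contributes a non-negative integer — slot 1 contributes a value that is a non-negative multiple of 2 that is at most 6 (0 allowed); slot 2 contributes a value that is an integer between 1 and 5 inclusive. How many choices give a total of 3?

2

The generating function for the choices is (1 + y² + y⁴ + y⁶)·(y + y² + y³ + y⁴ + y⁵); the count is [y³].
(1 + y² + y⁴ + y⁶) has coefficients 1,0,1,0 for degrees 0…3.
(y + y² + y³ + y⁴ + y⁵) has coefficients 0,1,1,1 for degrees 0…3.
[y³] = 1·1 + 1·1 = 2.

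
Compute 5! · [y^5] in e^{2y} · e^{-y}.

1

The EGF product rule gives c_5 = Σ_{k_1+k_2=5} C(5; k_1,k_2) · ∏ g_i(k_i), where e^{2y} gives (2)^k; e^{-y} gives (-1)^k.
g_1(k) for k = 0…5: 1, 2, 4, 8, 16, 32.
g_2(k) for k = 0…5: 1, -1, 1, -1, 1, -1.
c_5 = Σ_k C(5,k)·g_1(k)·g_2(5−k) = 1·1·(-1) + 5·2·1 + 10·4·(-1) + 10·8·1 + 5·16·(-1) + 1·32·1 = −1 + 10 − 40 + 80 − 80 + 32 = 1.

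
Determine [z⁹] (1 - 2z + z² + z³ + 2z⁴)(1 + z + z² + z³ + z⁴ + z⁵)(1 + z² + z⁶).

(1 - 2z + z² + z³ + 2z⁴) has coefficients 1,-2,1,1,2 for degrees 0…4.
(1 + z + z² + z³ + z⁴ + z⁵) has coefficients 1,1,1,1,1,1,0,0,0,0 for degrees 0…9.
Finally multiplying by (1 + z² + z⁶), the product of all factors after the first has coefficients 1,1,2,2,2,2,2,2,1,1 for degrees 0…9.
[z⁹] = 1·1 − 2·1 + 1·2 + 1·2 + 2·2 = 7.

7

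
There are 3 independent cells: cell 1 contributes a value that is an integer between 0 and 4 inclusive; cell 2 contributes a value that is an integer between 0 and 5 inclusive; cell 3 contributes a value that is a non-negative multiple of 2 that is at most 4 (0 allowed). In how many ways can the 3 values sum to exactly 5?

The generating function for the choices is (1 + q + q^2 + q^3 + q^4)·(1 + q + q^2 + q^3 + q^4 + q^5)·(1 + q^2 + q^4); the count is [q^5].
(1 + q + q^2 + q^3 + q^4) has coefficients 1,1,1,1,1 for degrees 0…4.
(1 + q + q^2 + q^3 + q^4 + q^5) has coefficients 1,1,1,1,1,1 for degrees 0…5.
Finally multiplying by (1 + q^2 + q^4), the product of all factors after the first has coefficients 1,1,2,2,3,3 for degrees 0…5.
[q^5] = 1·3 + 1·3 + 1·2 + 1·2 + 1·1 = 11.

11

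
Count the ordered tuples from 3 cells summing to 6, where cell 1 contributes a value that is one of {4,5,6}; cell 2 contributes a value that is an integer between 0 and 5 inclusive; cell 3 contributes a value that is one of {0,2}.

The generating function for the choices is (y⁴ + y⁵ + y⁶)·(1 + y + y² + y³ + y⁴ + y⁵)·(1 + y²); the count is [y⁶].
(y⁴ + y⁵ + y⁶) has coefficients 0,0,0,0,1,1,1 for degrees 0…6.
(1 + y + y² + y³ + y⁴ + y⁵) has coefficients 1,1,1,1,1,1,0 for degrees 0…6.
Finally multiplying by (1 + y²), the product of all factors after the first has coefficients 1,1,2,2,2,2,1 for degrees 0…6.
[y⁶] = 1·2 + 1·1 + 1·1 = 4.

4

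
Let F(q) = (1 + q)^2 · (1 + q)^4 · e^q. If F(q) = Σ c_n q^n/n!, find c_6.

13327

The EGF product rule gives c_6 = Σ_{k_1+k_2+k_3=6} C(6; k_1,k_2,k_3) · ∏ g_i(k_i), where (1+q)^2 gives the falling factorial (2)_k; (1+q)^4 gives the falling factorial (4)_k; e^q gives (1)^k.
g_1(k) for k = 0…6: 1, 2, 2, 0, 0, 0, 0.
g_2(k) for k = 0…6: 1, 4, 12, 24, 24, 0, 0.
g_3(k) for k = 0…6: 1, 1, 1, 1, 1, 1, 1.
First combine the last two factors: h(k) = Σ_j C(k,j)·g_2(j)·g_3(k−j) for k = 0…6: 1, 5, 21, 73, 209, 501, 1045.
c_6 = Σ_k C(6,k)·g_1(k)·h(6−k) = 1·1·1045 + 6·2·501 + 15·2·209 = 1045 + 6012 + 6270 = 13327.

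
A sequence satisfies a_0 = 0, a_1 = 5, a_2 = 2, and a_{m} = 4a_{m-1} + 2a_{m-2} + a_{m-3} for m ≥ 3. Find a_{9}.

147806

The ordinary generating function has denominator 1 - 4q - 2q^2 - q^3.
Iterating the recurrence: a_0,…,a_{9} = 0, 5, 2, 18, 81, 362, 1628, 7317, 32886, 147806.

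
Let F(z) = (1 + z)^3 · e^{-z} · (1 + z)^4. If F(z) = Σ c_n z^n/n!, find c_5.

34

The EGF product rule gives c_5 = Σ_{k_1+k_2+k_3=5} C(5; k_1,k_2,k_3) · ∏ g_i(k_i), where (1+z)^3 gives the falling factorial (3)_k; e^{-z} gives (-1)^k; (1+z)^4 gives the falling factorial (4)_k.
g_1(k) for k = 0…5: 1, 3, 6, 6, 0, 0.
g_2(k) for k = 0…5: 1, -1, 1, -1, 1, -1.
g_3(k) for k = 0…5: 1, 4, 12, 24, 24, 0.
First combine the last two factors: h(k) = Σ_j C(k,j)·g_2(j)·g_3(k−j) for k = 0…5: 1, 3, 5, -1, -15, 19.
c_5 = Σ_k C(5,k)·g_1(k)·h(5−k) = 1·1·19 + 5·3·(-15) + 10·6·(-1) + 10·6·5 = 19 − 225 − 60 + 300 = 34.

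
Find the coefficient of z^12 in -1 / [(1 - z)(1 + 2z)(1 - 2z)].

Partial fractions give a closed form: a_n = (1/3)·1^n + (-1/3)·(-2)^n + (-1)·2^n.
At n = 12: a_12 = -5461.

-5461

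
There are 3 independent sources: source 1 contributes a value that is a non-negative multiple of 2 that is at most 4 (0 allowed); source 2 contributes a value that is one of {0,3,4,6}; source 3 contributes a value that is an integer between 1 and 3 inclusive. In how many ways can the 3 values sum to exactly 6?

4

The generating function for the choices is (1 + y^2 + y^4)·(1 + y^3 + y^4 + y^6)·(y + y^2 + y^3); the count is [y^6].
(1 + y^2 + y^4) has coefficients 1,0,1,0,1 for degrees 0…4.
(1 + y^3 + y^4 + y^6) has coefficients 1,0,0,1,1,0,1 for degrees 0…6.
Finally multiplying by (y + y^2 + y^3), the product of all factors after the first has coefficients 0,1,1,1,1,2,2 for degrees 0…6.
[y^6] = 1·2 + 1·1 + 1·1 = 4.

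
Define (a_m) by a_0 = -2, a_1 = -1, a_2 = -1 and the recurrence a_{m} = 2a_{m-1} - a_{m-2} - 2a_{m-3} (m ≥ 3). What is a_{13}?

The ordinary generating function has denominator 1 - 2z + z^2 + 2z^3.
Iterating the recurrence: a_0,…,a_{13} = -2, -1, -1, 3, 9, 17, 19, 3, -47, -135, -229, -229, 41, 769.

769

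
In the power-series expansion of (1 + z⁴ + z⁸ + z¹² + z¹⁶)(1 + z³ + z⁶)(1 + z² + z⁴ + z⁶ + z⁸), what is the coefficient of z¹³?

2

(1 + z⁴ + z⁸ + z¹² + z¹⁶) has coefficients 1,0,0,0,1,0,0,0,1,0,0,0,1,0 for degrees 0…13.
(1 + z³ + z⁶) has coefficients 1,0,0,1,0,0,1,0,0,0,0,0,0,0 for degrees 0…13.
Finally multiplying by (1 + z² + z⁴ + z⁶ + z⁸), the product of all factors after the first has coefficients 1,0,1,1,1,1,2,1,2,1,1,1,1,0 for degrees 0…13.
[z¹³] = 1·0 + 1·1 + 1·1 + 1·0 = 2.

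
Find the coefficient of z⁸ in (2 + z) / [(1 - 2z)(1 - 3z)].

The denominator gives the recurrence a_n = 5a_(n−1) − 6a_(n−2) for n ≥ 2; the numerator fixes a_0 = 2, a_1 = 11.
Iterating: 2, 11, 43, 149, 487, 1541, 4783, 14669, 44647, so a_8 = 44647.

44647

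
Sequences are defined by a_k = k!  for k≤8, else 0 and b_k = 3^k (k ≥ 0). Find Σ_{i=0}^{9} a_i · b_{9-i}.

Write out a_i and b_{9-i} for i = 0,…,9 and sum the products.
Σ = 1·19683 + 1·6561 + 2·2187 + 6·729 + 24·243 + 120·81 + 720·27 + 5040·9 + 40320·3 + 0·1 = 236304.

236304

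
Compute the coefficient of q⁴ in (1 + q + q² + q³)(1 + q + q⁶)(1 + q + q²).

(1 + q + q² + q³) has coefficients 1,1,1,1 for degrees 0…3.
(1 + q + q⁶) has coefficients 1,1,0,0,0 for degrees 0…4.
Finally multiplying by (1 + q + q²), the product of all factors after the first has coefficients 1,2,2,1,0 for degrees 0…4.
[q⁴] = 1·0 + 1·1 + 1·2 + 1·2 = 5.

5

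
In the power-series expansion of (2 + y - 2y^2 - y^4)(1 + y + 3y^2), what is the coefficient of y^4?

(2 + y - 2y^2 - y^4) has coefficients 2,1,-2,0,-1 for degrees 0…4.
(1 + y + 3y^2) has coefficients 1,1,3,0,0 for degrees 0…4.
[y^4] = 2·0 + 1·0 − 2·3 − 1·1 = -7.

-7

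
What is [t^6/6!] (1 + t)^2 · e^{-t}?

19

The EGF product rule gives c_6 = Σ_{k_1+k_2=6} C(6; k_1,k_2) · ∏ g_i(k_i), where (1+t)^2 gives the falling factorial (2)_k; e^{-t} gives (-1)^k.
g_1(k) for k = 0…6: 1, 2, 2, 0, 0, 0, 0.
g_2(k) for k = 0…6: 1, -1, 1, -1, 1, -1, 1.
c_6 = Σ_k C(6,k)·g_1(k)·g_2(6−k) = 1·1·1 + 6·2·(-1) + 15·2·1 = 1 − 12 + 30 = 19.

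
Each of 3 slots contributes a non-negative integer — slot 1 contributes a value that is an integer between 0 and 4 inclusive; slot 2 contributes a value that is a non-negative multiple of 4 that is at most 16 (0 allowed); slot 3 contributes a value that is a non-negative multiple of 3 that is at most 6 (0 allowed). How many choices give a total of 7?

The generating function for the choices is (1 + y + y^2 + y^3 + y^4)·(1 + y^4 + y^8 + y^12 + y^16)·(1 + y^3 + y^6); the count is [y^7].
(1 + y + y^2 + y^3 + y^4) has coefficients 1,1,1,1,1 for degrees 0…4.
(1 + y^4 + y^8 + y^12 + y^16) has coefficients 1,0,0,0,1,0,0,0 for degrees 0…7.
Finally multiplying by (1 + y^3 + y^6), the product of all factors after the first has coefficients 1,0,0,1,1,0,1,1 for degrees 0…7.
[y^7] = 1·1 + 1·1 + 1·0 + 1·1 + 1·1 = 4.

4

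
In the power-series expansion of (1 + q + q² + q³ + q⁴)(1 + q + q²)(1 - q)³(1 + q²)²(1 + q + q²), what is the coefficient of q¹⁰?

(1 + q + q² + q³ + q⁴) has coefficients 1,1,1,1,1 for degrees 0…4.
(1 + q + q²) has coefficients 1,1,1,0,0,0,0,0,0,0,0 for degrees 0…10.
Multiplying by (1 - q)³ gives running coefficients 1,-2,1,-1,2,-1,0,0,0,0,0 for degrees 0…10.
Multiplying by (1 + q²)² gives running coefficients 1,-2,3,-5,5,-5,5,-3,2,-1,0 for degrees 0…10.
Finally multiplying by (1 + q + q²), the product of all factors after the first has coefficients 1,-1,2,-4,3,-5,5,-3,4,-2,1 for degrees 0…10.
[q¹⁰] = 1·1 + 1·(-2) + 1·4 + 1·(-3) + 1·5 = 5.

5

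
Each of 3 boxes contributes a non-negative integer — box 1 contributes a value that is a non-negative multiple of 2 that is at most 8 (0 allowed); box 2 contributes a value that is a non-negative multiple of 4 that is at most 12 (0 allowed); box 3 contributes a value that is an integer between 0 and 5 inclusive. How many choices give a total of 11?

7

The generating function for the choices is (1 + z^2 + z^4 + z^6 + z^8)·(1 + z^4 + z^8 + z^12)·(1 + z + z^2 + z^3 + z^4 + z^5); the count is [z^11].
(1 + z^2 + z^4 + z^6 + z^8) has coefficients 1,0,1,0,1,0,1,0,1 for degrees 0…8.
(1 + z^4 + z^8 + z^12) has coefficients 1,0,0,0,1,0,0,0,1,0,0,0 for degrees 0…11.
Finally multiplying by (1 + z + z^2 + z^3 + z^4 + z^5), the product of all factors after the first has coefficients 1,1,1,1,2,2,1,1,2,2,1,1 for degrees 0…11.
[z^11] = 1·1 + 1·2 + 1·1 + 1·2 + 1·1 = 7.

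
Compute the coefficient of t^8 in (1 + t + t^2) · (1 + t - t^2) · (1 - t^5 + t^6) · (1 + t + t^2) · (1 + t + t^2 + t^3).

-5

(1 + t + t^2) has coefficients 1,1,1 for degrees 0…2.
(1 + t - t^2) has coefficients 1,1,-1,0,0,0,0,0,0 for degrees 0…8.
Multiplying by (1 - t^5 + t^6) gives running coefficients 1,1,-1,0,0,-1,0,2,-1 for degrees 0…8.
Multiplying by (1 + t + t^2) gives running coefficients 1,2,1,0,-1,-1,-1,1,1 for degrees 0…8.
Finally multiplying by (1 + t + t^2 + t^3), the product of all factors after the first has coefficients 1,3,4,4,2,-1,-3,-2,0 for degrees 0…8.
[t^8] = 1·0 + 1·(-2) + 1·(-3) = -5.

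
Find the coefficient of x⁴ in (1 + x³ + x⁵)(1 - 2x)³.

-6

(1 + x³ + x⁵) has coefficients 1,0,0,1,0 for degrees 0…4.
(1 - 2x)³ has coefficients 1,-6,12,-8,0 for degrees 0…4.
[x⁴] = 1·0 + 1·(-6) = -6.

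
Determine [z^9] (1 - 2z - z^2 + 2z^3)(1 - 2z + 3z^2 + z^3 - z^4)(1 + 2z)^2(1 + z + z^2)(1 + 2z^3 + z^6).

-37

(1 - 2z - z^2 + 2z^3) has coefficients 1,-2,-1,2 for degrees 0…3.
(1 - 2z + 3z^2 + z^3 - z^4) has coefficients 1,-2,3,1,-1,0,0,0,0,0 for degrees 0…9.
Multiplying by (1 + 2z)^2 gives running coefficients 1,2,-1,5,15,0,-4,0,0,0 for degrees 0…9.
Multiplying by (1 + z + z^2) gives running coefficients 1,3,2,6,19,20,11,-4,-4,0 for degrees 0…9.
Finally multiplying by (1 + 2z^3 + z^6), the product of all factors after the first has coefficients 1,3,2,8,25,24,24,37,38,28 for degrees 0…9.
[z^9] = 1·28 − 2·38 − 1·37 + 2·24 = -37.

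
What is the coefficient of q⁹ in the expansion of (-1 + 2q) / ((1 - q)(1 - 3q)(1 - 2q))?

Partial fractions give a closed form: a_n = (1/2)·1^n + (-3/2)·3^n.
At n = 9: a_9 = -29524.

-29524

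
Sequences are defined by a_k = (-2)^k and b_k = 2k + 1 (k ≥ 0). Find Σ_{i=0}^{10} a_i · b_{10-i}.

235

Write out a_i and b_{10-i} for i = 0,…,10 and sum the products.
Σ = 1·21 − 2·19 + 4·17 − 8·15 + 16·13 − 32·11 + 64·9 − 128·7 + 256·5 − 512·3 + 1024·1 = 235.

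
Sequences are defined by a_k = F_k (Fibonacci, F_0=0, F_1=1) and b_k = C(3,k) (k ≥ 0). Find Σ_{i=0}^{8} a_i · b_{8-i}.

Write out a_i and b_{8-i} for i = 0,…,8 and sum the products.
Σ = 0·0 + 1·0 + 1·0 + 2·0 + 3·0 + 5·1 + 8·3 + 13·3 + 21·1 = 89.

89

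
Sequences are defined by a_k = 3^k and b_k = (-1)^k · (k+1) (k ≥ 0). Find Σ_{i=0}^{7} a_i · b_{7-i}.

Write out a_i and b_{7-i} for i = 0,…,7 and sum the products.
Σ = 1·(-8) + 3·7 + 9·(-6) + 27·5 + 81·(-4) + 243·3 + 729·(-2) + 2187·1 = 1228.

1228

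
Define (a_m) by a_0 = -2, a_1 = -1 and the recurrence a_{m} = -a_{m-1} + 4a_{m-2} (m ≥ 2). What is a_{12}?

-41407

The ordinary generating function has denominator 1 + x - 4x^2.
Iterating the recurrence: a_0,…,a_{12} = -2, -1, -7, 3, -31, 43, -167, 339, -1007, 2363, -6391, 15843, -41407.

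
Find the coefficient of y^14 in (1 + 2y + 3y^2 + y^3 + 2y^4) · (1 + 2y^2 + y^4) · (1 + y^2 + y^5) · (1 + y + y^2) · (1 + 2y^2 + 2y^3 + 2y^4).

137

(1 + 2y + 3y^2 + y^3 + 2y^4) has coefficients 1,2,3,1,2 for degrees 0…4.
(1 + 2y^2 + y^4) has coefficients 1,0,2,0,1,0,0,0,0,0,0,0,0,0,0 for degrees 0…14.
Multiplying by (1 + y^2 + y^5) gives running coefficients 1,0,3,0,3,1,1,2,0,1,0,0,0,0,0 for degrees 0…14.
Multiplying by (1 + y + y^2) gives running coefficients 1,1,4,3,6,4,5,4,3,3,1,1,0,0,0 for degrees 0…14.
Finally multiplying by (1 + 2y^2 + 2y^3 + 2y^4), the product of all factors after the first has coefficients 1,1,6,7,18,20,31,30,33,29,25,21,14,10,4 for degrees 0…14.
[y^14] = 1·4 + 2·10 + 3·14 + 1·21 + 2·25 = 137.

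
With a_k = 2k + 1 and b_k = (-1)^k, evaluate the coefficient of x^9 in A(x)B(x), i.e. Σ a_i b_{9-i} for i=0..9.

Write out a_i and b_{9-i} for i = 0,…,9 and sum the products.
Σ = 1·(-1) + 3·1 + 5·(-1) + 7·1 + 9·(-1) + 11·1 + 13·(-1) + 15·1 + 17·(-1) + 19·1 = 10.

10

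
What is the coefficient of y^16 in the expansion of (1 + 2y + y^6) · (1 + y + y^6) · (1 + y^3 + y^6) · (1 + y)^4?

(1 + 2y + y^6) has coefficients 1,2,0,0,0,0,1 for degrees 0…6.
(1 + y + y^6) has coefficients 1,1,0,0,0,0,1,0,0,0,0,0,0,0,0,0,0 for degrees 0…16.
Multiplying by (1 + y^3 + y^6) gives running coefficients 1,1,0,1,1,0,2,1,0,1,0,0,1,0,0,0,0 for degrees 0…16.
Finally multiplying by (1 + y)^4, the product of all factors after the first has coefficients 1,5,10,11,10,11,12,14,17,15,10,7,5,5,6,4,1 for degrees 0…16.
[y^16] = 1·1 + 2·4 + 1·10 = 19.

19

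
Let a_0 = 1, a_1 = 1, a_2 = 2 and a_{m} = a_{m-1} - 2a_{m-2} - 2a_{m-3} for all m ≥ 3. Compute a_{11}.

-156

The ordinary generating function has denominator 1 - y + 2y^2 + 2y^3.
Iterating the recurrence: a_0,…,a_{11} = 1, 1, 2, -2, -8, -8, 12, 44, 36, -76, -236, -156.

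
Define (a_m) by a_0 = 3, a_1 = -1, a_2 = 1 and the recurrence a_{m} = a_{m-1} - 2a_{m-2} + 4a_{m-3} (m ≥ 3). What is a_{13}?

-273

The ordinary generating function has denominator 1 - z + 2z^2 - 4z^3.
Iterating the recurrence: a_0,…,a_{13} = 3, -1, 1, 15, 9, -17, 25, 95, -23, -113, 313, 447, -631, -273.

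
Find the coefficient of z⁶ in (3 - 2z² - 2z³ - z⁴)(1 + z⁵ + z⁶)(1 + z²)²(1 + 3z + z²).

(3 - 2z² - 2z³ - z⁴) has coefficients 3,0,-2,-2,-1 for degrees 0…4.
(1 + z⁵ + z⁶) has coefficients 1,0,0,0,0,1,1 for degrees 0…6.
Multiplying by (1 + z²)² gives running coefficients 1,0,2,0,1,1,1 for degrees 0…6.
Finally multiplying by (1 + 3z + z²), the product of all factors after the first has coefficients 1,3,3,6,3,4,5 for degrees 0…6.
[z⁶] = 3·5 − 2·3 − 2·6 − 1·3 = -6.

-6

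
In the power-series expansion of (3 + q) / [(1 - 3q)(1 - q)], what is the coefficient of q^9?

The denominator gives the recurrence a_n = 4a_(n−1) − 3a_(n−2) for n ≥ 3; the numerator fixes a_0 = 3, a_1 = 13, a_2 = 43.
Iterating: 3, 13, 43, 133, 403, 1213, 3643, 10933, 32803, 98413, so a_9 = 98413.

98413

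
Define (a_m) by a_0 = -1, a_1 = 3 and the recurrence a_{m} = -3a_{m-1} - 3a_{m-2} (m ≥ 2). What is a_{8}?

The ordinary generating function has denominator 1 + 3z + 3z^2.
Iterating the recurrence: a_0,…,a_{8} = -1, 3, -6, 9, -9, 0, 27, -81, 162.

162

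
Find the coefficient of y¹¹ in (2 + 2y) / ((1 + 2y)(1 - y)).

Partial fractions give a closed form: a_n = (2/3)·(-2)^n + (4/3)·1^n.
At n = 11: a_11 = -1364.

-1364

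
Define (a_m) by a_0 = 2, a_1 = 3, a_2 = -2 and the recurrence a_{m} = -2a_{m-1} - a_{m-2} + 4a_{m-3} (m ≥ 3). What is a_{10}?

-746

The ordinary generating function has denominator 1 + 2y + y^2 - 4y^3.
Iterating the recurrence: a_0,…,a_{10} = 2, 3, -2, 9, -4, -9, 58, -123, 152, 51, -746.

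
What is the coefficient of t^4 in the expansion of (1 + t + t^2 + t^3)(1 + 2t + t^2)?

3

(1 + t + t^2 + t^3) has coefficients 1,1,1,1 for degrees 0…3.
(1 + 2t + t^2) has coefficients 1,2,1,0,0 for degrees 0…4.
[t^4] = 1·0 + 1·0 + 1·1 + 1·2 = 3.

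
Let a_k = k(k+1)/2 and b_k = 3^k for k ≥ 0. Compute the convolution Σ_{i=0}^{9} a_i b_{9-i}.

22113

Write out a_i and b_{9-i} for i = 0,…,9 and sum the products.
Σ = 0·19683 + 1·6561 + 3·2187 + 6·729 + 10·243 + 15·81 + 21·27 + 28·9 + 36·3 + 45·1 = 22113.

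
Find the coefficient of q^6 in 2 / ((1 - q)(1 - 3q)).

Partial fractions give a closed form: a_n = (-1)·1^n + (3)·3^n.
At n = 6: a_6 = 2186.

2186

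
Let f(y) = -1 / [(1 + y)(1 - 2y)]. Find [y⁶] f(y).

-43

Partial fractions give a closed form: a_n = (-1/3)·(-1)^n + (-2/3)·2^n.
At n = 6: a_6 = -43.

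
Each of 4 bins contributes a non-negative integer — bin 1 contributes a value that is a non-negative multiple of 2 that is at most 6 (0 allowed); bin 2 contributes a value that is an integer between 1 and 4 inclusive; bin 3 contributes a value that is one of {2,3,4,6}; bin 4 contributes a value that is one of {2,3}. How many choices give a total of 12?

16

The generating function for the choices is (1 + z² + z⁴ + z⁶)·(z + z² + z³ + z⁴)·(z² + z³ + z⁴ + z⁶)·(z² + z³); the count is [z¹²].
(1 + z² + z⁴ + z⁶) has coefficients 1,0,1,0,1,0,1 for degrees 0…6.
(z + z² + z³ + z⁴) has coefficients 0,1,1,1,1,0,0,0,0,0,0,0,0 for degrees 0…12.
Multiplying by (z² + z³ + z⁴ + z⁶) gives running coefficients 0,0,0,1,2,3,3,3,2,1,1,0,0 for degrees 0…12.
Finally multiplying by (z² + z³), the product of all factors after the first has coefficients 0,0,0,0,0,1,3,5,6,6,5,3,2 for degrees 0…12.
[z¹²] = 1·2 + 1·5 + 1·6 + 1·3 = 16.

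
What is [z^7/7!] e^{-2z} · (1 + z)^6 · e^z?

The EGF product rule gives c_7 = Σ_{k_1+k_2+k_3=7} C(7; k_1,k_2,k_3) · ∏ g_i(k_i), where e^{-2z} gives (-2)^k; (1+z)^6 gives the falling factorial (6)_k; e^z gives (1)^k.
g_1(k) for k = 0…7: 1, -2, 4, -8, 16, -32, 64, -128.
g_2(k) for k = 0…7: 1, 6, 30, 120, 360, 720, 720, 0.
g_3(k) for k = 0…7: 1, 1, 1, 1, 1, 1, 1, 1.
First combine the last two factors: h(k) = Σ_j C(k,j)·g_2(j)·g_3(k−j) for k = 0…7: 1, 7, 43, 229, 1045, 4051, 13327, 37633.
c_7 = Σ_k C(7,k)·g_1(k)·h(7−k) = 1·1·37633 + 7·(-2)·13327 + 21·4·4051 + 35·(-8)·1045 + 35·16·229 + 21·(-32)·43 + 7·64·7 + 1·(-128)·1 = 37633 − 186578 + 340284 − 292600 + 128240 − 28896 + 3136 − 128 = 1091.

1091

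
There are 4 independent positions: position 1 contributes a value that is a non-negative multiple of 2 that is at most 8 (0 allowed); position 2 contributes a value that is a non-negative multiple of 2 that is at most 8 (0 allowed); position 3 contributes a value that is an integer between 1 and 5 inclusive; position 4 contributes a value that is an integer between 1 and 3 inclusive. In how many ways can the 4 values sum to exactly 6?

12

The generating function for the choices is (1 + z² + z⁴ + z⁶ + z⁸)·(1 + z² + z⁴ + z⁶ + z⁸)·(z + z² + z³ + z⁴ + z⁵)·(z + z² + z³); the count is [z⁶].
(1 + z² + z⁴ + z⁶ + z⁸) has coefficients 1,0,1,0,1,0,1 for degrees 0…6.
(1 + z² + z⁴ + z⁶ + z⁸) has coefficients 1,0,1,0,1,0,1 for degrees 0…6.
Multiplying by (z + z² + z³ + z⁴ + z⁵) gives running coefficients 0,1,1,2,2,3,2 for degrees 0…6.
Finally multiplying by (z + z² + z³), the product of all factors after the first has coefficients 0,0,1,2,4,5,7 for degrees 0…6.
[z⁶] = 1·7 + 1·4 + 1·1 + 1·0 = 12.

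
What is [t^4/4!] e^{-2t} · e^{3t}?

1

The EGF product rule gives c_4 = Σ_{k_1+k_2=4} C(4; k_1,k_2) · ∏ g_i(k_i), where e^{-2t} gives (-2)^k; e^{3t} gives (3)^k.
g_1(k) for k = 0…4: 1, -2, 4, -8, 16.
g_2(k) for k = 0…4: 1, 3, 9, 27, 81.
c_4 = Σ_k C(4,k)·g_1(k)·g_2(4−k) = 1·1·81 + 4·(-2)·27 + 6·4·9 + 4·(-8)·3 + 1·16·1 = 81 − 216 + 216 − 96 + 16 = 1.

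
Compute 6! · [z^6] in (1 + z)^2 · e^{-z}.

The EGF product rule gives c_6 = Σ_{k_1+k_2=6} C(6; k_1,k_2) · ∏ g_i(k_i), where (1+z)^2 gives the falling factorial (2)_k; e^{-z} gives (-1)^k.
g_1(k) for k = 0…6: 1, 2, 2, 0, 0, 0, 0.
g_2(k) for k = 0…6: 1, -1, 1, -1, 1, -1, 1.
c_6 = Σ_k C(6,k)·g_1(k)·g_2(6−k) = 1·1·1 + 6·2·(-1) + 15·2·1 = 1 − 12 + 30 = 19.

19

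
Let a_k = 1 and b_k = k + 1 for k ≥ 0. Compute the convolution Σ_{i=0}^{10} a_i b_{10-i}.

66

The convolution is the t^10 coefficient of A(t)B(t).
Σ = 1·11 + 1·10 + 1·9 + 1·8 + 1·7 + 1·6 + 1·5 + 1·4 + 1·3 + 1·2 + 1·1 = 66.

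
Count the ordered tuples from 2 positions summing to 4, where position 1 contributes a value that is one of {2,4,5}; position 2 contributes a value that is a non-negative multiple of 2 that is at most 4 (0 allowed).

The generating function for the choices is (q² + q⁴ + q⁵)·(1 + q² + q⁴); the count is [q⁴].
(q² + q⁴ + q⁵) has coefficients 0,0,1,0,1 for degrees 0…4.
(1 + q² + q⁴) has coefficients 1,0,1,0,1 for degrees 0…4.
[q⁴] = 1·1 + 1·1 = 2.

2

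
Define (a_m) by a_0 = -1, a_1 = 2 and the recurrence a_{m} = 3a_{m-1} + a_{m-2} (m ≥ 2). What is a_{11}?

The ordinary generating function has denominator 1 - 3y - y^2.
Iterating the recurrence: a_0,…,a_{11} = -1, 2, 5, 17, 56, 185, 611, 2018, 6665, 22013, 72704, 240125.

240125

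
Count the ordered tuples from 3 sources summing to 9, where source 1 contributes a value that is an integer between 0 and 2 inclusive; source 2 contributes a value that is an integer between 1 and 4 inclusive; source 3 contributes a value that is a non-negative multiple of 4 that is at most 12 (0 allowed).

3

The generating function for the choices is (1 + x + x^2)·(x + x^2 + x^3 + x^4)·(1 + x^4 + x^8 + x^12); the count is [x^9].
(1 + x + x^2) has coefficients 1,1,1 for degrees 0…2.
(x + x^2 + x^3 + x^4) has coefficients 0,1,1,1,1,0,0,0,0,0 for degrees 0…9.
Finally multiplying by (1 + x^4 + x^8 + x^12), the product of all factors after the first has coefficients 0,1,1,1,1,1,1,1,1,1 for degrees 0…9.
[x^9] = 1·1 + 1·1 + 1·1 = 3.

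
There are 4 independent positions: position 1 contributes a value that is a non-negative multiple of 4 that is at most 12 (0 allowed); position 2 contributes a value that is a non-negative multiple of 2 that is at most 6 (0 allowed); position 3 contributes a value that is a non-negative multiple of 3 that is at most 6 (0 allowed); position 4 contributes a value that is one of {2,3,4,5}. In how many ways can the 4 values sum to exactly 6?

4

The generating function for the choices is (1 + y^4 + y^8 + y^12)·(1 + y^2 + y^4 + y^6)·(1 + y^3 + y^6)·(y^2 + y^3 + y^4 + y^5); the count is [y^6].
(1 + y^4 + y^8 + y^12) has coefficients 1,0,0,0,1,0,0 for degrees 0…6.
(1 + y^2 + y^4 + y^6) has coefficients 1,0,1,0,1,0,1 for degrees 0…6.
Multiplying by (1 + y^3 + y^6) gives running coefficients 1,0,1,1,1,1,2 for degrees 0…6.
Finally multiplying by (y^2 + y^3 + y^4 + y^5), the product of all factors after the first has coefficients 0,0,1,1,2,3,3 for degrees 0…6.
[y^6] = 1·3 + 1·1 = 4.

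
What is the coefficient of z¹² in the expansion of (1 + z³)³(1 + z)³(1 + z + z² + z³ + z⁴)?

20

(1 + z³)³ has coefficients 1,0,0,3,0,0,3,0,0,1 for degrees 0…9.
(1 + z)³ has coefficients 1,3,3,1,0,0,0,0,0,0,0,0,0 for degrees 0…12.
Finally multiplying by (1 + z + z² + z³ + z⁴), the product of all factors after the first has coefficients 1,4,7,8,8,7,4,1,0,0,0,0,0 for degrees 0…12.
[z¹²] = 1·0 + 3·0 + 3·4 + 1·8 = 20.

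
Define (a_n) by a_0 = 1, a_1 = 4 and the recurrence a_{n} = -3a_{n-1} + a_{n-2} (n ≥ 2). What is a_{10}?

-158378

The ordinary generating function has denominator 1 + 3y - y^2.
Iterating the recurrence: a_0,…,a_{10} = 1, 4, -11, 37, -122, 403, -1331, 4396, -14519, 47953, -158378.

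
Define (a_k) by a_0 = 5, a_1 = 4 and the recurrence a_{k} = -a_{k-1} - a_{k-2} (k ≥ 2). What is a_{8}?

-9

The ordinary generating function has denominator 1 + x + x^2.
Iterating the recurrence: a_0,…,a_{8} = 5, 4, -9, 5, 4, -9, 5, 4, -9.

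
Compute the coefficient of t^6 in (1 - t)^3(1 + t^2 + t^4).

(1 - t)^3 has coefficients 1,-3,3,-1 for degrees 0…3.
(1 + t^2 + t^4) has coefficients 1,0,1,0,1,0,0 for degrees 0…6.
[t^6] = 1·0 − 3·0 + 3·1 − 1·0 = 3.

3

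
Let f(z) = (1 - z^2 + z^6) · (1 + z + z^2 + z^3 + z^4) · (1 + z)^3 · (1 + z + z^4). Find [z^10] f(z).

12

(1 - z^2 + z^6) has coefficients 1,0,-1,0,0,0,1 for degrees 0…6.
(1 + z + z^2 + z^3 + z^4) has coefficients 1,1,1,1,1,0,0,0,0,0,0 for degrees 0…10.
Multiplying by (1 + z)^3 gives running coefficients 1,4,7,8,8,7,4,1,0,0,0 for degrees 0…10.
Finally multiplying by (1 + z + z^4), the product of all factors after the first has coefficients 1,5,11,15,17,19,18,13,9,7,4 for degrees 0…10.
[z^10] = 1·4 − 1·9 + 1·17 = 12.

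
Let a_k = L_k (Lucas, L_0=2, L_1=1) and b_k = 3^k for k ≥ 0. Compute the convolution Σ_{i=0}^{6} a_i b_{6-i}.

Write out a_i and b_{6-i} for i = 0,…,6 and sum the products.
Σ = 2·729 + 1·243 + 3·81 + 4·27 + 7·9 + 11·3 + 18·1 = 2166.

2166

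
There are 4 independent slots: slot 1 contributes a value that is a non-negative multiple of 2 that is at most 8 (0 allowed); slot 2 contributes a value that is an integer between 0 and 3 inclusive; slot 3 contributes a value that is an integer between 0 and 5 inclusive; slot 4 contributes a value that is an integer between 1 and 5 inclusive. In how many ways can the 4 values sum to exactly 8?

The generating function for the choices is (1 + x² + x⁴ + x⁶ + x⁸)·(1 + x + x² + x³)·(1 + x + x² + x³ + x⁴ + x⁵)·(x + x² + x³ + x⁴ + x⁵); the count is [x⁸].
(1 + x² + x⁴ + x⁶ + x⁸) has coefficients 1,0,1,0,1,0,1,0,1 for degrees 0…8.
(1 + x + x² + x³) has coefficients 1,1,1,1,0,0,0,0,0 for degrees 0…8.
Multiplying by (1 + x + x² + x³ + x⁴ + x⁵) gives running coefficients 1,2,3,4,4,4,3,2,1 for degrees 0…8.
Finally multiplying by (x + x² + x³ + x⁴ + x⁵), the product of all factors after the first has coefficients 0,1,3,6,10,14,17,18,17 for degrees 0…8.
[x⁸] = 1·17 + 1·17 + 1·10 + 1·3 + 1·0 = 47.

47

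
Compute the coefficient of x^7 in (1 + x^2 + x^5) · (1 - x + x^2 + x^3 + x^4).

1

(1 + x^2 + x^5) has coefficients 1,0,1,0,0,1 for degrees 0…5.
(1 - x + x^2 + x^3 + x^4) has coefficients 1,-1,1,1,1,0,0,0 for degrees 0…7.
[x^7] = 1·0 + 1·0 + 1·1 = 1.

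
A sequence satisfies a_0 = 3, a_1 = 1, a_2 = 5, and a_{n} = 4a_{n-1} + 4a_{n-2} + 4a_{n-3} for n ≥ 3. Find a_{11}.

The ordinary generating function has denominator 1 - 4z - 4z^2 - 4z^3.
Iterating the recurrence: a_0,…,a_{11} = 3, 1, 5, 36, 168, 836, 4160, 20656, 102608, 509696, 2531840, 12576576.

12576576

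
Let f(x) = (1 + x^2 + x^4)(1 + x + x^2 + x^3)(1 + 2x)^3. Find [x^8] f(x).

34

(1 + x^2 + x^4) has coefficients 1,0,1,0,1 for degrees 0…4.
(1 + x + x^2 + x^3) has coefficients 1,1,1,1,0,0,0,0,0 for degrees 0…8.
Finally multiplying by (1 + 2x)^3, the product of all factors after the first has coefficients 1,7,19,27,26,20,8,0,0 for degrees 0…8.
[x^8] = 1·0 + 1·8 + 1·26 = 34.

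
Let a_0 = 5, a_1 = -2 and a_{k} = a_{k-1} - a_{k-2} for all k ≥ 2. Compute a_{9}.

The ordinary generating function has denominator 1 - x + x^2.
Iterating the recurrence: a_0,…,a_{9} = 5, -2, -7, -5, 2, 7, 5, -2, -7, -5.

-5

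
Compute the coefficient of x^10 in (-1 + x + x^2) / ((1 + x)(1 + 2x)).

-2559

The denominator gives the recurrence a_n = −3a_(n−1) − 2a_(n−2) for n ≥ 3; the numerator fixes a_0 = -1, a_1 = 4, a_2 = -9.
Iterating: -1, 4, -9, 19, -39, 79, -159, 319, -639, 1279, -2559, so a_10 = -2559.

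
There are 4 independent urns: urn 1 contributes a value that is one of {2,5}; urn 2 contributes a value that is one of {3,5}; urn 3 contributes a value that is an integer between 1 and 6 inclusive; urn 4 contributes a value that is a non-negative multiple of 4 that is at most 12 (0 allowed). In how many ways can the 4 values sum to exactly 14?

6

The generating function for the choices is (y^2 + y^5)·(y^3 + y^5)·(y + y^2 + y^3 + y^4 + y^5 + y^6)·(1 + y^4 + y^8 + y^12); the count is [y^14].
(y^2 + y^5) has coefficients 0,0,1,0,0,1 for degrees 0…5.
(y^3 + y^5) has coefficients 0,0,0,1,0,1,0,0,0,0,0,0,0,0,0 for degrees 0…14.
Multiplying by (y + y^2 + y^3 + y^4 + y^5 + y^6) gives running coefficients 0,0,0,0,1,1,2,2,2,2,1,1,0,0,0 for degrees 0…14.
Finally multiplying by (1 + y^4 + y^8 + y^12), the product of all factors after the first has coefficients 0,0,0,0,1,1,2,2,3,3,3,3,3,3,3 for degrees 0…14.
[y^14] = 1·3 + 1·3 = 6.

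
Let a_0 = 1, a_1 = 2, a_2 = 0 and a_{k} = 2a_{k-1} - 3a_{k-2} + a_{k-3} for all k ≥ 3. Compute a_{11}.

-30

The ordinary generating function has denominator 1 - 2x + 3x^2 - x^3.
Iterating the recurrence: a_0,…,a_{11} = 1, 2, 0, -5, -8, -1, 17, 29, 6, -58, -105, -30.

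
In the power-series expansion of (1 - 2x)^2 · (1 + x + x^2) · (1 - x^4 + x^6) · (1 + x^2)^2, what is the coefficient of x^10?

(1 - 2x)^2 has coefficients 1,-4,4 for degrees 0…2.
(1 + x + x^2) has coefficients 1,1,1,0,0,0,0,0,0,0,0 for degrees 0…10.
Multiplying by (1 - x^4 + x^6) gives running coefficients 1,1,1,0,-1,-1,0,1,1,0,0 for degrees 0…10.
Finally multiplying by (1 + x^2)^2, the product of all factors after the first has coefficients 1,1,3,2,2,0,-1,-1,0,1,2 for degrees 0…10.
[x^10] = 1·2 − 4·1 + 4·0 = -2.

-2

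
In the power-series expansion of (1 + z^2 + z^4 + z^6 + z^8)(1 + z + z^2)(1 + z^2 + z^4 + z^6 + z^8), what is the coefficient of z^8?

9

(1 + z^2 + z^4 + z^6 + z^8) has coefficients 1,0,1,0,1,0,1,0,1 for degrees 0…8.
(1 + z + z^2) has coefficients 1,1,1,0,0,0,0,0,0 for degrees 0…8.
Finally multiplying by (1 + z^2 + z^4 + z^6 + z^8), the product of all factors after the first has coefficients 1,1,2,1,2,1,2,1,2 for degrees 0…8.
[z^8] = 1·2 + 1·2 + 1·2 + 1·2 + 1·1 = 9.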